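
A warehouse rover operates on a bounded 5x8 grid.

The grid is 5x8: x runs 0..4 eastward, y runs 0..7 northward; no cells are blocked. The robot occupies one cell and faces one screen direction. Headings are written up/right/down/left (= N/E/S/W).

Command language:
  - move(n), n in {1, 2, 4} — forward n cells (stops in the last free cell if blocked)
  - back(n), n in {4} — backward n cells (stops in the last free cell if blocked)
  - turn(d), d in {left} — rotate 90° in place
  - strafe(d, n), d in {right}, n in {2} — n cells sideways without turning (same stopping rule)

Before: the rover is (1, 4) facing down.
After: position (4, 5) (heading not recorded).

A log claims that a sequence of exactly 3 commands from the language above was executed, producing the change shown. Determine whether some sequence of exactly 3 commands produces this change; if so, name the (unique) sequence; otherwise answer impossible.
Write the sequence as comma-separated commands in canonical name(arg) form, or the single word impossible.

all 216 sequences checked — none match.

impossible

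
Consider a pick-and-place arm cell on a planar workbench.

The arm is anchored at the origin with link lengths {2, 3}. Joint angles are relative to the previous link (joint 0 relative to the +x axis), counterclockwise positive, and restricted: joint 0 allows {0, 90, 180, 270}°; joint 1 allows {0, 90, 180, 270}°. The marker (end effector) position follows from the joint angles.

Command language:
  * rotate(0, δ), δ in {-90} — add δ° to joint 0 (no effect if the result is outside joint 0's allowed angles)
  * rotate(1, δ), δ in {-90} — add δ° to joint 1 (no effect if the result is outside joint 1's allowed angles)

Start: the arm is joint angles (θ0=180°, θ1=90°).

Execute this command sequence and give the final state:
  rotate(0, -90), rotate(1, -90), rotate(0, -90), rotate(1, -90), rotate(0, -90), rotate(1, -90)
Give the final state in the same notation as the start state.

start: joint angles (θ0=180°, θ1=90°)
1. rotate(0, -90) → joint angles (θ0=90°, θ1=90°)
2. rotate(1, -90) → joint angles (θ0=90°, θ1=0°)
3. rotate(0, -90) → joint angles (θ0=0°, θ1=0°)
4. rotate(1, -90) → joint angles (θ0=0°, θ1=270°)
5. rotate(0, -90) → joint angles (θ0=270°, θ1=270°)
6. rotate(1, -90) → joint angles (θ0=270°, θ1=180°)

joint angles (θ0=270°, θ1=180°)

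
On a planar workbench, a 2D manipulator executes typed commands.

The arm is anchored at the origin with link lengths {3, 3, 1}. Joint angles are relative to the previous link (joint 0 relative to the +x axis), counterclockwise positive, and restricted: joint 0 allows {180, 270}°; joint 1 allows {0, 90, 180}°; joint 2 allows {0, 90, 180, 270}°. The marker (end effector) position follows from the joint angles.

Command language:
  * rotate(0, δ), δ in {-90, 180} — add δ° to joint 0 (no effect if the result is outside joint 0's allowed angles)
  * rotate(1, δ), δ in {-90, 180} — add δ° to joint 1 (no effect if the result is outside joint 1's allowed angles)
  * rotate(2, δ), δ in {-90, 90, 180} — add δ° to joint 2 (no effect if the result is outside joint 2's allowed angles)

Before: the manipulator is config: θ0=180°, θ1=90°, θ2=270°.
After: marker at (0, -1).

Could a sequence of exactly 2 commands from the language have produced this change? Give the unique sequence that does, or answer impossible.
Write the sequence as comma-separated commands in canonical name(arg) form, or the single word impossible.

key: order matters: swapping rotate(1, -90) and rotate(1, 180) lands elsewhere
from: config: θ0=180°, θ1=90°, θ2=270°
1. rotate(1, -90) → config: θ0=180°, θ1=0°, θ2=270°
2. rotate(1, 180) → config: θ0=180°, θ1=180°, θ2=270°
uniquely the one of 49 2-step routes that fits.

rotate(1, -90), rotate(1, 180)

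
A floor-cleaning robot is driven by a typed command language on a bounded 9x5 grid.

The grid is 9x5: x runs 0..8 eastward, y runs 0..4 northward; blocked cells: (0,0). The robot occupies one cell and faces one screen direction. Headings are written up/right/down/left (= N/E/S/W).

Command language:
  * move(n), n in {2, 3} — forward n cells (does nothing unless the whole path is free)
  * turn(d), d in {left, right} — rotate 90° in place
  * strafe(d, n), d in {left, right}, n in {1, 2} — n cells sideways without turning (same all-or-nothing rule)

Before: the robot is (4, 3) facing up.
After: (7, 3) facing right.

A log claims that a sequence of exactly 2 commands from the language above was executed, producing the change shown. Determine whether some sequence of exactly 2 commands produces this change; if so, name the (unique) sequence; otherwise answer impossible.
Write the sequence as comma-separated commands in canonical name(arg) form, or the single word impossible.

turn(right), move(3)

key: running move(3) before turn(right) would end elsewhere — order is forced
t0: (4, 3) facing up
[1] after turn(right): (4, 3) facing right
[2] after move(3): (7, 3) facing right
all 64 alternatives checked — unique.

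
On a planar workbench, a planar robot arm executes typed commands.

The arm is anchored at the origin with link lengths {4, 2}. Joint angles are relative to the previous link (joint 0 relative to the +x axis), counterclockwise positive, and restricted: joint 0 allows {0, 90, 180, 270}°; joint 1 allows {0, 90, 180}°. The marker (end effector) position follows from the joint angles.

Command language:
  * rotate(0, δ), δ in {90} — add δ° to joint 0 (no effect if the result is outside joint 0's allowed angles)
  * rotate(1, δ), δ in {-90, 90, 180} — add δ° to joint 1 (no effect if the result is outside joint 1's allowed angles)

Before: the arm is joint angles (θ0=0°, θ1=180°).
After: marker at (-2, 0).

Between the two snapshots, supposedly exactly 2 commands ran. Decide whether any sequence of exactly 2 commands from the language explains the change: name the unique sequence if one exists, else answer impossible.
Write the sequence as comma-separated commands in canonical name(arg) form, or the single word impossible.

rotate(0, 90), rotate(0, 90)

t0: joint angles (θ0=0°, θ1=180°)
1. rotate(0, 90) → joint angles (θ0=90°, θ1=180°)
2. rotate(0, 90) → joint angles (θ0=180°, θ1=180°)
uniquely the one of 16 2-step routes that fits.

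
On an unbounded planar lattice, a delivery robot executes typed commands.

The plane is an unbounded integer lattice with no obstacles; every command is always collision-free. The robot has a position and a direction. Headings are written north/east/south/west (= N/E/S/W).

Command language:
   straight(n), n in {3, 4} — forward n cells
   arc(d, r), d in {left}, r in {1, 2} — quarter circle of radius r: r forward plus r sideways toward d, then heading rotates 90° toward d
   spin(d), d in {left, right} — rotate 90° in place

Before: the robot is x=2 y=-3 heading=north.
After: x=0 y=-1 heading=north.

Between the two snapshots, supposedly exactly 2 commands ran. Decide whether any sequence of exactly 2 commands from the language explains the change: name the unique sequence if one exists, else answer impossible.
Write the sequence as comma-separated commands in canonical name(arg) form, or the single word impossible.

arc(left, 2), spin(right)

key: order matters: swapping arc(left, 2) and spin(right) lands elsewhere
initial: x=2 y=-3 heading=north
1. arc(left, 2) → x=0 y=-1 heading=west
2. spin(right) → x=0 y=-1 heading=north
no rival 2-sequence matches.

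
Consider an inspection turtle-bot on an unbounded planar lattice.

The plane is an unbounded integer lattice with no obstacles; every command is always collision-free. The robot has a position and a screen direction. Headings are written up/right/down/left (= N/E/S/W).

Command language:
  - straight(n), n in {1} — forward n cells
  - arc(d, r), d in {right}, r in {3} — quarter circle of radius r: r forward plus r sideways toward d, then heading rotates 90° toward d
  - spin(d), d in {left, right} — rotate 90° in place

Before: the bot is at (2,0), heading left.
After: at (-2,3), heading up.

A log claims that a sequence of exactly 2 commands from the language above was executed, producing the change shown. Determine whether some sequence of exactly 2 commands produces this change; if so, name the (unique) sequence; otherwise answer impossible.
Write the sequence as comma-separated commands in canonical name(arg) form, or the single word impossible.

key: cell and facing (now N) both changed — the 2 commands mix motion and turning
t0: at (2,0), heading left
[1] after straight(1): at (1,0), heading left
[2] after arc(right, 3): at (-2,3), heading up
no rival 2-sequence matches.

straight(1), arc(right, 3)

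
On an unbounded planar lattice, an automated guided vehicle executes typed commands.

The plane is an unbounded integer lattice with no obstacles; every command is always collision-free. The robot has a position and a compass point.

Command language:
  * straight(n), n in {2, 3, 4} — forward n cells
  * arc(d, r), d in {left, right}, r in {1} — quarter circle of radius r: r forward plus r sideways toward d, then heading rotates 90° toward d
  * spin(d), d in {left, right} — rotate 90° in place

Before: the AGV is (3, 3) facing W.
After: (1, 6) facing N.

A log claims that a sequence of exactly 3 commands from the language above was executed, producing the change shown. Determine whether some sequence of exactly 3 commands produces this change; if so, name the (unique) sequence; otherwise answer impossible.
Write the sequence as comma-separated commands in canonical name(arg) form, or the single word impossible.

key: running straight(3) before straight(2) would end elsewhere — order is forced
initial: (3, 3) facing W
[1] after straight(2): (1, 3) facing W
[2] after spin(right): (1, 3) facing N
[3] after straight(3): (1, 6) facing N
all 343 alternatives checked — unique.

straight(2), spin(right), straight(3)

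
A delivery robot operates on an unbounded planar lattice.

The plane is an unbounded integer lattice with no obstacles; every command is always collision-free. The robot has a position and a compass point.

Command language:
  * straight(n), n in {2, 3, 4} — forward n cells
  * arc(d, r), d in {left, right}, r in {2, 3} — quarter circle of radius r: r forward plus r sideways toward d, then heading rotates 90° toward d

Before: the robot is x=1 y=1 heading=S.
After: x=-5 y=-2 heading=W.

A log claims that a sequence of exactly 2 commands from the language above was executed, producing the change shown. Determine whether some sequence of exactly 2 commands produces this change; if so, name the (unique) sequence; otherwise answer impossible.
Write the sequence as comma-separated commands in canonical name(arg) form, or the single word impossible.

key: position moved to (-5,-2) AND the heading swung to W — translation plus rotation needed
begin: x=1 y=1 heading=S
[1] after arc(right, 3): x=-2 y=-2 heading=W
[2] after straight(3): x=-5 y=-2 heading=W
no other 2-command option fits: unique.

arc(right, 3), straight(3)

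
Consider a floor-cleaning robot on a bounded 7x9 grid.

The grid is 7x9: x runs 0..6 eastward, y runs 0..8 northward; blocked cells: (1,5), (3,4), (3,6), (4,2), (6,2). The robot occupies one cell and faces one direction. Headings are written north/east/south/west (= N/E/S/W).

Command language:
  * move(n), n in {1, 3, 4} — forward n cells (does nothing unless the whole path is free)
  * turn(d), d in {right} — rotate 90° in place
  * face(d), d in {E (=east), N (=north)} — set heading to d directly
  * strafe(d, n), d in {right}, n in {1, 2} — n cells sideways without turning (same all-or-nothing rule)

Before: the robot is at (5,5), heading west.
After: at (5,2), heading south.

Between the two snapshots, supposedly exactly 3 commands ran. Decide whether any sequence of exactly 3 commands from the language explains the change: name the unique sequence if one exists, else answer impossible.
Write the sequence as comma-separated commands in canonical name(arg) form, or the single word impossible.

face(E), turn(right), move(3)

key: position moved to (5,2) AND the heading swung to S — translation plus rotation needed
from: at (5,5), heading west
[1] after face(E): at (5,5), heading east
[2] after turn(right): at (5,5), heading south
[3] after move(3): at (5,2), heading south
all 512 alternatives checked — unique.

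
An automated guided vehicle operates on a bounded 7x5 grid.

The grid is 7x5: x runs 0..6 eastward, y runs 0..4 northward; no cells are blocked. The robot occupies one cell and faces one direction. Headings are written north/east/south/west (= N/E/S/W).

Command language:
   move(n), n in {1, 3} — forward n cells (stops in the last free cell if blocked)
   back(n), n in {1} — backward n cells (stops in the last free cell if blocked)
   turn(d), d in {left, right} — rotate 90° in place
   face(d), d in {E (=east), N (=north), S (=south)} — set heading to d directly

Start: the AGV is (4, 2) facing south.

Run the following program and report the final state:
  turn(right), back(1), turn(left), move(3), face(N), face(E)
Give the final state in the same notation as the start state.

(5, 0) facing east

begin: (4, 2) facing south
[1] after turn(right): (4, 2) facing west
[2] after back(1): (5, 2) facing west
[3] after turn(left): (5, 2) facing south
[4] after move(3): (5, 0) facing south
[5] after face(N): (5, 0) facing north
[6] after face(E): (5, 0) facing east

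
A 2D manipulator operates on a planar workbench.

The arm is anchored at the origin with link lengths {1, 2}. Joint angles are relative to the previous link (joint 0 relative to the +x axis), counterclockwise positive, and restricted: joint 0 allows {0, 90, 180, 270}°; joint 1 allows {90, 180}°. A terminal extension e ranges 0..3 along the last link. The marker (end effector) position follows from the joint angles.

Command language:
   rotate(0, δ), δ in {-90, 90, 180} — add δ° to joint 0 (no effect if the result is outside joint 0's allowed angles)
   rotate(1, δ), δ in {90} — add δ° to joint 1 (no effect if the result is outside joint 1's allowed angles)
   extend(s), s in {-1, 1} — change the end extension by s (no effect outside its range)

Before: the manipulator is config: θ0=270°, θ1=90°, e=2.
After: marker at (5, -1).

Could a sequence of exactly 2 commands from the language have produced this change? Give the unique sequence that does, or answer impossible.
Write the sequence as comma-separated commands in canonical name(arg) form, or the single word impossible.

extend(1), extend(1)

begin: config: θ0=270°, θ1=90°, e=2
1. extend(1) → config: θ0=270°, θ1=90°, e=3
2. extend(1) → config: θ0=270°, θ1=90°, e=3
uniquely the one of 36 2-step routes that fits.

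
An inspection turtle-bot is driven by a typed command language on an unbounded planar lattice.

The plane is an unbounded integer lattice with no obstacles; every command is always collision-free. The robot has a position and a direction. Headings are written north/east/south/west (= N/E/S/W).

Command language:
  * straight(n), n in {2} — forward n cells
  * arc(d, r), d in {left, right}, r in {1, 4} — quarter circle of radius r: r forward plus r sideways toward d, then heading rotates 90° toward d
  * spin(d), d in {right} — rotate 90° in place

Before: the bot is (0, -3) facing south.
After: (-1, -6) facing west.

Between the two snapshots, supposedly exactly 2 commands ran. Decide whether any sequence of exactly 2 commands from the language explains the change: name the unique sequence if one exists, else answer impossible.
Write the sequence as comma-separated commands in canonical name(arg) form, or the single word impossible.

key: cell and facing (now W) both changed — the 2 commands mix motion and turning
begin: (0, -3) facing south
[1] after straight(2): (0, -5) facing south
[2] after arc(right, 1): (-1, -6) facing west
no other 2-command option fits: unique.

straight(2), arc(right, 1)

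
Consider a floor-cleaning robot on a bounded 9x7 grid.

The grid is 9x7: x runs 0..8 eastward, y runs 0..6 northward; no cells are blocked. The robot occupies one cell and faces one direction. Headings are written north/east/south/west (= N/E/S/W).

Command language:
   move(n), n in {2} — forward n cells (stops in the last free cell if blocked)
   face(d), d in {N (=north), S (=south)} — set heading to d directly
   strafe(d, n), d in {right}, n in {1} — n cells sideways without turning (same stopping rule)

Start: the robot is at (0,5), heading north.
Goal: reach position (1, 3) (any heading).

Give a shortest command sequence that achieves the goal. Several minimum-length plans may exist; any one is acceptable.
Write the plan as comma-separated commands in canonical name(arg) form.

from: at (0,5), heading north
t=1 strafe(right, 1) ⇒ at (1,5), heading north
t=2 face(S) ⇒ at (1,5), heading south
t=3 move(2) ⇒ at (1,3), heading south
no 2-step plan works, so 3 is optimal.

strafe(right, 1), face(S), move(2)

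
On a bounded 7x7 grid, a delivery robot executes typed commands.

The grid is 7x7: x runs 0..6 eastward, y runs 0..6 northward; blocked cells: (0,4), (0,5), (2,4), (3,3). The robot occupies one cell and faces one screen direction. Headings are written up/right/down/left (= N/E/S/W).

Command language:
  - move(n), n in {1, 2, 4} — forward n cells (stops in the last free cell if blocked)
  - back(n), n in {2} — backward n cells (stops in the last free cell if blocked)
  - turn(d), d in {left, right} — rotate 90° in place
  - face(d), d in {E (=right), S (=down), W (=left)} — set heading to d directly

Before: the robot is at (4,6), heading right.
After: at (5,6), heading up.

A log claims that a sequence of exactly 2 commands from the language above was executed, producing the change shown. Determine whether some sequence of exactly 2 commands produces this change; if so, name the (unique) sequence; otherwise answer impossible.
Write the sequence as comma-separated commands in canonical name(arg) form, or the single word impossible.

move(1), turn(left)

key: position moved to (5,6) AND the heading swung to N — translation plus rotation needed
begin: at (4,6), heading right
step 1 (move(1)): at (5,6), heading right
step 2 (turn(left)): at (5,6), heading up
uniquely the one of 81 2-step routes that fits.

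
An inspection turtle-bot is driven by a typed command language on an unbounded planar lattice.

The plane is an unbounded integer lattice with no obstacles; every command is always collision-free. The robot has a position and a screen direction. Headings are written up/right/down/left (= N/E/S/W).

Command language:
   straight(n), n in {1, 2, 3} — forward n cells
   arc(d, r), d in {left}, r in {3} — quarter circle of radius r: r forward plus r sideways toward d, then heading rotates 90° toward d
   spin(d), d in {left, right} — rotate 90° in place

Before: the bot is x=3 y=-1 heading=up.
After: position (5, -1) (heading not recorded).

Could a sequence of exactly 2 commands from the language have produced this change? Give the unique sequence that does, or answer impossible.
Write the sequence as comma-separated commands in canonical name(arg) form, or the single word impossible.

key: order matters: swapping spin(right) and straight(2) lands elsewhere
t0: x=3 y=-1 heading=up
step 1 (spin(right)): x=3 y=-1 heading=right
step 2 (straight(2)): x=5 y=-1 heading=right
all 36 alternatives checked — unique.

spin(right), straight(2)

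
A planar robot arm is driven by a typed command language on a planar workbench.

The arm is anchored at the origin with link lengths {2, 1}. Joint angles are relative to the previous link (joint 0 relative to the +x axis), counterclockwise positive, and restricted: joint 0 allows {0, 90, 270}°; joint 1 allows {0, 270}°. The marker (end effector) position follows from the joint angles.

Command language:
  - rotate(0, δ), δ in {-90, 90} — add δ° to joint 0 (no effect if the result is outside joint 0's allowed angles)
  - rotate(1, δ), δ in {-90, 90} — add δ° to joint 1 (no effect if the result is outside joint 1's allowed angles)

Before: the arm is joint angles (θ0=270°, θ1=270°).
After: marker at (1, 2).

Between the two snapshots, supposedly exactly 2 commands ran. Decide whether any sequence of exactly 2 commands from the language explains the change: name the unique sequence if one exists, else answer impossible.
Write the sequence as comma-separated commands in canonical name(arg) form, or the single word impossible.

initial: joint angles (θ0=270°, θ1=270°)
1. rotate(0, 90) → joint angles (θ0=0°, θ1=270°)
2. rotate(0, 90) → joint angles (θ0=90°, θ1=270°)
no other 2-command option fits: unique.

rotate(0, 90), rotate(0, 90)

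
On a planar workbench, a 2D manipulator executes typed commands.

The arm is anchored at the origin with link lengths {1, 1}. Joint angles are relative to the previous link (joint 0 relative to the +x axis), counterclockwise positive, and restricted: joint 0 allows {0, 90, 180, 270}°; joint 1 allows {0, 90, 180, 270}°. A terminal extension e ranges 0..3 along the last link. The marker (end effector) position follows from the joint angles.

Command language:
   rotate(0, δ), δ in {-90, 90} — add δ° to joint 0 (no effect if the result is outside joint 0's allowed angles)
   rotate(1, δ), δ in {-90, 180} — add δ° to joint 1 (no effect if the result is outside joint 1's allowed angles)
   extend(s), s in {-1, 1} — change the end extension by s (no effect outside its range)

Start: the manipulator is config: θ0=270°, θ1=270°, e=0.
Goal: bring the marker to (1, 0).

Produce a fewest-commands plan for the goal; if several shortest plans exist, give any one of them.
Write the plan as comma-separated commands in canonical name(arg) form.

rotate(0, -90), rotate(1, -90), extend(1)

start: config: θ0=270°, θ1=270°, e=0
1. rotate(0, -90) → config: θ0=180°, θ1=270°, e=0
2. rotate(1, -90) → config: θ0=180°, θ1=180°, e=0
3. extend(1) → config: θ0=180°, θ1=180°, e=1
minimal: 3 command(s), checked below 3.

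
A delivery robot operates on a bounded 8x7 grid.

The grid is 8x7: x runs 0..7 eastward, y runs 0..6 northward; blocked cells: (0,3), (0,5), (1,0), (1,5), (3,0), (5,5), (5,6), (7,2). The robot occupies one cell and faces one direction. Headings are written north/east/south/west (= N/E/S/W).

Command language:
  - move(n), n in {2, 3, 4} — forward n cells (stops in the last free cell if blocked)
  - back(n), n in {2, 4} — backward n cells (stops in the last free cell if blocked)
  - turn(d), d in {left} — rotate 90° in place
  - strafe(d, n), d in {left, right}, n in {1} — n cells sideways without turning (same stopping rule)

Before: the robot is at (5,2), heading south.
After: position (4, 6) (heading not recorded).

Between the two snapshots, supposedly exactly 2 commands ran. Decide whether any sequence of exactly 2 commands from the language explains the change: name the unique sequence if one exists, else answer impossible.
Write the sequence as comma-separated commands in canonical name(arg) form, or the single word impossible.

key: running back(4) before strafe(right, 1) would end elsewhere — order is forced
begin: at (5,2), heading south
[1] after strafe(right, 1): at (4,2), heading south
[2] after back(4): at (4,6), heading south
all 64 alternatives checked — unique.

strafe(right, 1), back(4)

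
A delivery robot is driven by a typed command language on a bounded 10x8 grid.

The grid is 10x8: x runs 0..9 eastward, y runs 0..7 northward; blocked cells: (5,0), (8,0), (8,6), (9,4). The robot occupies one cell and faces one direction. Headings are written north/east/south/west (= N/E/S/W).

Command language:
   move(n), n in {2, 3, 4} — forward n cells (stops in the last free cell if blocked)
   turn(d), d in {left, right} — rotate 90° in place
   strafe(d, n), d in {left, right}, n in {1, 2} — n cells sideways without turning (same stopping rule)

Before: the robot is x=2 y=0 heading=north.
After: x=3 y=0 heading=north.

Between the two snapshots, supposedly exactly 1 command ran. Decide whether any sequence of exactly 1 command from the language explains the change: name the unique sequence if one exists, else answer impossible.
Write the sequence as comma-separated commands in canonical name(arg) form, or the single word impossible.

strafe(right, 1)

key: still facing N — the one step turns nothing
initial: x=2 y=0 heading=north
step 1 (strafe(right, 1)): x=3 y=0 heading=north
no other 1-command option fits: unique.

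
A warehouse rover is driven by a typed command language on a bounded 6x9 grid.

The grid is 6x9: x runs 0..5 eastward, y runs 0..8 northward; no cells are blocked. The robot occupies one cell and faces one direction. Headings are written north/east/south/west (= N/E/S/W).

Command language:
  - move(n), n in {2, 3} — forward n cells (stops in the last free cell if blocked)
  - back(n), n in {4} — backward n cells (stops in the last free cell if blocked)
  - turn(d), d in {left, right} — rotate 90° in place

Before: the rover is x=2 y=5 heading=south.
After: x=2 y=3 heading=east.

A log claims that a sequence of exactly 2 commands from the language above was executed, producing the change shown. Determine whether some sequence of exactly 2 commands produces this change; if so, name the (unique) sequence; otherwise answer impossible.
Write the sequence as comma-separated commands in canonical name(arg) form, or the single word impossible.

move(2), turn(left)

key: cell and facing (now E) both changed — the 2 commands mix motion and turning
initial: x=2 y=5 heading=south
[1] after move(2): x=2 y=3 heading=south
[2] after turn(left): x=2 y=3 heading=east
all 25 alternatives checked — unique.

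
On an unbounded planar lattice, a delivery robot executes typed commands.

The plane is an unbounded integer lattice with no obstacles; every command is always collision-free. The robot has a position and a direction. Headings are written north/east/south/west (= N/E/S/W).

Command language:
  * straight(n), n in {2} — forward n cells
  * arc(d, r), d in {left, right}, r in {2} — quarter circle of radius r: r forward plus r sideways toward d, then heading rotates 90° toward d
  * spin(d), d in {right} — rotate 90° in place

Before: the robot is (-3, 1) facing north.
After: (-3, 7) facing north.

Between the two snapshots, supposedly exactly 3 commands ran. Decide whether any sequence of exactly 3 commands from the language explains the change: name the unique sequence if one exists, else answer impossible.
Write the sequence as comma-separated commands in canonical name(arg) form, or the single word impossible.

key: still facing N at the end — nothing in the sequence rotates
t0: (-3, 1) facing north
t=1 straight(2) ⇒ (-3, 3) facing north
t=2 straight(2) ⇒ (-3, 5) facing north
t=3 straight(2) ⇒ (-3, 7) facing north
no other 3-command option fits: unique.

straight(2), straight(2), straight(2)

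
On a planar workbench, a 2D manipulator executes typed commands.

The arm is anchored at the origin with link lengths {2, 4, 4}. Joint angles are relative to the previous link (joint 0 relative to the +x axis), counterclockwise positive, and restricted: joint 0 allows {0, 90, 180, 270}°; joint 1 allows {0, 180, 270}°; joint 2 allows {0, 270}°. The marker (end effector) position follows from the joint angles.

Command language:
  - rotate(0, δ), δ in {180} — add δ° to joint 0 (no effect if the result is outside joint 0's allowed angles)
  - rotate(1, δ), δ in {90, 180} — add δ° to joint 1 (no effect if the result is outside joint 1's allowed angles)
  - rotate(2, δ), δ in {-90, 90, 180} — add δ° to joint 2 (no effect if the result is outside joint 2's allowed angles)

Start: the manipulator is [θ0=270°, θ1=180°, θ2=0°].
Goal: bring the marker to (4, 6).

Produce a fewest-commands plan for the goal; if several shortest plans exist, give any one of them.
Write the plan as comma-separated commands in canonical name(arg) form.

rotate(0, 180), rotate(1, 180), rotate(2, -90)

begin: [θ0=270°, θ1=180°, θ2=0°]
step 1 (rotate(0, 180)): [θ0=90°, θ1=180°, θ2=0°]
step 2 (rotate(1, 180)): [θ0=90°, θ1=0°, θ2=0°]
step 3 (rotate(2, -90)): [θ0=90°, θ1=0°, θ2=270°]
shorter routes all fall short; 3 is best.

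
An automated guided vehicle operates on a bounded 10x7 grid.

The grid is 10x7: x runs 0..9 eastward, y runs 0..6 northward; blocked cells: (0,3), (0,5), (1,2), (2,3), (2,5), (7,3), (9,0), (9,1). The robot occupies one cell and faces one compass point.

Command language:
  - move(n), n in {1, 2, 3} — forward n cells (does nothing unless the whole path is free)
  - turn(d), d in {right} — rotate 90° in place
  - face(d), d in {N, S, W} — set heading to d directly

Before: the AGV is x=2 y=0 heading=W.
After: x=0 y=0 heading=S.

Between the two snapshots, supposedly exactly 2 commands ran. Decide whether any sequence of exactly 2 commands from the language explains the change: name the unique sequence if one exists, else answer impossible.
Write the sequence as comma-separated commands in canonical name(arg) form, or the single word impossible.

key: order matters: swapping move(2) and face(S) lands elsewhere
start: x=2 y=0 heading=W
[1] after move(2): x=0 y=0 heading=W
[2] after face(S): x=0 y=0 heading=S
no rival 2-sequence matches.

move(2), face(S)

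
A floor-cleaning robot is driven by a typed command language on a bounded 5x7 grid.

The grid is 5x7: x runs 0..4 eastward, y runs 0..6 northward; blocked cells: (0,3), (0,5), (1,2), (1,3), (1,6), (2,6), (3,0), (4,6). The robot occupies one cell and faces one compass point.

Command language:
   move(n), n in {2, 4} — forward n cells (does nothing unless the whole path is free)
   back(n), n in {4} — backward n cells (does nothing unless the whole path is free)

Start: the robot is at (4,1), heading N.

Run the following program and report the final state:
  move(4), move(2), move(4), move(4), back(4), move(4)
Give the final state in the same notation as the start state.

t0: at (4,1), heading N
1. move(4) → at (4,5), heading N
2. move(2) → at (4,5), heading N
3. move(4) → at (4,5), heading N
4. move(4) → at (4,5), heading N
5. back(4) → at (4,1), heading N
6. move(4) → at (4,5), heading N

at (4,5), heading N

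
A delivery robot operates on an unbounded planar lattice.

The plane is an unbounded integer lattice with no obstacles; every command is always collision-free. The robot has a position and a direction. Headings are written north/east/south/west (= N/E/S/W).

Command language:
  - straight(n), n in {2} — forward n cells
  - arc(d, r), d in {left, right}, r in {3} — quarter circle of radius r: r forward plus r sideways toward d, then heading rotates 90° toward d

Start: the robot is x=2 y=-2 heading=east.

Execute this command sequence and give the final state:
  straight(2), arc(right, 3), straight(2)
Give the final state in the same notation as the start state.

x=7 y=-7 heading=south

t0: x=2 y=-2 heading=east
1. straight(2) → x=4 y=-2 heading=east
2. arc(right, 3) → x=7 y=-5 heading=south
3. straight(2) → x=7 y=-7 heading=south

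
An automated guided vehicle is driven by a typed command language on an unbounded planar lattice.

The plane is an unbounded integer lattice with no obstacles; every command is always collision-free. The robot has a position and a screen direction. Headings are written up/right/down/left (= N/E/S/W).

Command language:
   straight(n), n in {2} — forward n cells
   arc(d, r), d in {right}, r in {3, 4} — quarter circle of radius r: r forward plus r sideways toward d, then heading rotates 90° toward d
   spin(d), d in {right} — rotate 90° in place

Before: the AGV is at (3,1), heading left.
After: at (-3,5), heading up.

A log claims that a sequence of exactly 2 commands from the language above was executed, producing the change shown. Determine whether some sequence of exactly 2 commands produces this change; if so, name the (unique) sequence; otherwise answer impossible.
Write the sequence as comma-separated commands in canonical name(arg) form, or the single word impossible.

straight(2), arc(right, 4)

key: position moved to (-3,5) AND the heading swung to N — translation plus rotation needed
t0: at (3,1), heading left
[1] after straight(2): at (1,1), heading left
[2] after arc(right, 4): at (-3,5), heading up
uniquely the one of 16 2-step routes that fits.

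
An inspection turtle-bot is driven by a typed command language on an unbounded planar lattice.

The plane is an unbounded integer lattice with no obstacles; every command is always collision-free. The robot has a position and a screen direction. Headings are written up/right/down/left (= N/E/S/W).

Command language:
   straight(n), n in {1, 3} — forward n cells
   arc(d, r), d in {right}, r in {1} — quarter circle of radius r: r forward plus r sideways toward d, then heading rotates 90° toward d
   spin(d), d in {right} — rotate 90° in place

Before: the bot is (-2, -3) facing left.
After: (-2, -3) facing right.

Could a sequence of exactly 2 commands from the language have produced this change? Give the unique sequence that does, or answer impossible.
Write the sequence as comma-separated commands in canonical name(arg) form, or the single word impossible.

key: parked at (-2,-3) the whole time — nothing moves the robot
initial: (-2, -3) facing left
[1] after spin(right): (-2, -3) facing up
[2] after spin(right): (-2, -3) facing right
no rival 2-sequence matches.

spin(right), spin(right)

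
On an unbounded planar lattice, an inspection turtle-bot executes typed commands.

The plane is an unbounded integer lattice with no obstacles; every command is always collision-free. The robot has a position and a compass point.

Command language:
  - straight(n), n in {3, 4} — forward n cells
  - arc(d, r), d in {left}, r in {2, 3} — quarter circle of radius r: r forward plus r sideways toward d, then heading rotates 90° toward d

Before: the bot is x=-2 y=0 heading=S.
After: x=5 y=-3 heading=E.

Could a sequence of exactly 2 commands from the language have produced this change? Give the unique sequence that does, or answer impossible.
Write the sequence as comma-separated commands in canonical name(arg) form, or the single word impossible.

arc(left, 3), straight(4)

key: running straight(4) before arc(left, 3) would end elsewhere — order is forced
from: x=-2 y=0 heading=S
t=1 arc(left, 3) ⇒ x=1 y=-3 heading=E
t=2 straight(4) ⇒ x=5 y=-3 heading=E
no other 2-command option fits: unique.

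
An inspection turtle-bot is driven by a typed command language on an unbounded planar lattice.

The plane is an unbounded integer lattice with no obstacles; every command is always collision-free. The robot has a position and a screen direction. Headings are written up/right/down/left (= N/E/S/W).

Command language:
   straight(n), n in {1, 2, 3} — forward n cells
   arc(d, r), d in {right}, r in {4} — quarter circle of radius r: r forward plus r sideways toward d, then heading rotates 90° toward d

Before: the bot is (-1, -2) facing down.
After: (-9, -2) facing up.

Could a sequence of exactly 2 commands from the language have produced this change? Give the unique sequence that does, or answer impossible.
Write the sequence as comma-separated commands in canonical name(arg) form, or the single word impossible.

arc(right, 4), arc(right, 4)

key: position moved to (-9,-2) AND the heading swung to N — translation plus rotation needed
from: (-1, -2) facing down
[1] after arc(right, 4): (-5, -6) facing left
[2] after arc(right, 4): (-9, -2) facing up
no rival 2-sequence matches.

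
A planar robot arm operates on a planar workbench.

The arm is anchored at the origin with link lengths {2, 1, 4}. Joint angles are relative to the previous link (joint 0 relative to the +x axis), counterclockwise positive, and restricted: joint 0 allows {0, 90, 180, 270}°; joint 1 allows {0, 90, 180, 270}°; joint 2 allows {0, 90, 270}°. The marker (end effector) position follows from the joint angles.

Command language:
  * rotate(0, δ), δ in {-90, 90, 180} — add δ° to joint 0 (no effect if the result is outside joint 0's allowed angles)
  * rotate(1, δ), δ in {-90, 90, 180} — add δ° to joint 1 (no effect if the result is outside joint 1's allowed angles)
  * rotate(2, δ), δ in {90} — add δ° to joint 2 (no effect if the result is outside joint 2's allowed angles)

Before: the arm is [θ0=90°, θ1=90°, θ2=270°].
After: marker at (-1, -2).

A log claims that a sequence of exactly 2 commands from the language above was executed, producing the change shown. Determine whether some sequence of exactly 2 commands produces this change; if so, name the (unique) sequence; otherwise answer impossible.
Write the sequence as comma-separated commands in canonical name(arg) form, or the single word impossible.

rotate(2, 90), rotate(2, 90)

from: [θ0=90°, θ1=90°, θ2=270°]
1. rotate(2, 90) → [θ0=90°, θ1=90°, θ2=0°]
2. rotate(2, 90) → [θ0=90°, θ1=90°, θ2=90°]
no rival 2-sequence matches.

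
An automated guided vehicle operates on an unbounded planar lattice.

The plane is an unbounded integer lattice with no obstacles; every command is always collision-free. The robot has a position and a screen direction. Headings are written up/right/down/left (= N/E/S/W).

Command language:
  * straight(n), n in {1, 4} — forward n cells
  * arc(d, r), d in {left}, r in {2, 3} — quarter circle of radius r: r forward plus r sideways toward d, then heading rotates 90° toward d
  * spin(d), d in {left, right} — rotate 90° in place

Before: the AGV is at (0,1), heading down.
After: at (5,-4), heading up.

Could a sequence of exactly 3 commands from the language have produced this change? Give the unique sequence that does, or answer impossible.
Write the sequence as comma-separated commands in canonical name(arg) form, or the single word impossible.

key: position moved to (5,-4) AND the heading swung to N — translation plus rotation needed
start: at (0,1), heading down
1. straight(4) → at (0,-3), heading down
2. arc(left, 3) → at (3,-6), heading right
3. arc(left, 2) → at (5,-4), heading up
no other 3-command option fits: unique.

straight(4), arc(left, 3), arc(left, 2)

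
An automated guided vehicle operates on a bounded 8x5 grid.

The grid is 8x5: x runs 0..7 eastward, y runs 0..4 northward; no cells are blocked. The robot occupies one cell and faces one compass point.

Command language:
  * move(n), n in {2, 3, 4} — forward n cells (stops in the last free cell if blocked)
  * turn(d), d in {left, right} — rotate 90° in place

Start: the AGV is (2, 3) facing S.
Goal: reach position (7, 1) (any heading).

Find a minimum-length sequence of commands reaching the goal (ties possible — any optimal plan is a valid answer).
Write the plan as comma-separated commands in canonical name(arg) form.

t0: (2, 3) facing S
step 1 (move(2)): (2, 1) facing S
step 2 (turn(left)): (2, 1) facing E
step 3 (move(3)): (5, 1) facing E
step 4 (move(3)): (7, 1) facing E
nothing shorter than 4 reaches the goal.

move(2), turn(left), move(3), move(3)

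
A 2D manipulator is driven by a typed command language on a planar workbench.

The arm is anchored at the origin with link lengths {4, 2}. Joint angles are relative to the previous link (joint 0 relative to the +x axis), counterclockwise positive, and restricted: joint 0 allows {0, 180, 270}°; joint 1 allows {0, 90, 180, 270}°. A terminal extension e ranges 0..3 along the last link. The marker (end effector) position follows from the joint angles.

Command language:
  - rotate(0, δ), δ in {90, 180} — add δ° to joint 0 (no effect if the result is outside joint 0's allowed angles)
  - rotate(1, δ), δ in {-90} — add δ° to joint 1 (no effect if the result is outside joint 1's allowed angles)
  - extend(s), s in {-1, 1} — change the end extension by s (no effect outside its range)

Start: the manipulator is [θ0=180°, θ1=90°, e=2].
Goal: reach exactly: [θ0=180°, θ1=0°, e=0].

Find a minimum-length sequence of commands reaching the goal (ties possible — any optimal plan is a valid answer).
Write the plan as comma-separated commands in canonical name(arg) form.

rotate(1, -90), extend(-1), extend(-1)

t0: [θ0=180°, θ1=90°, e=2]
1. rotate(1, -90) → [θ0=180°, θ1=0°, e=2]
2. extend(-1) → [θ0=180°, θ1=0°, e=1]
3. extend(-1) → [θ0=180°, θ1=0°, e=0]
minimal: 3 command(s), checked below 3.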